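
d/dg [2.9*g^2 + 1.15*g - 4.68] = 5.8*g + 1.15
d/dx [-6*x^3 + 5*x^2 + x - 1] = -18*x^2 + 10*x + 1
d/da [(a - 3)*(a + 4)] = 2*a + 1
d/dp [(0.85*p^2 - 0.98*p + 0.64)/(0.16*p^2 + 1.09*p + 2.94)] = (1.0833*p^2 + 4.7932*p - 3.5788)/(0.0256*p^4 + 0.3488*p^3 + 2.1289*p^2 + 6.4092*p + 8.6436)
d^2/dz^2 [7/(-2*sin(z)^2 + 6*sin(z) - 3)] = 14*(8*sin(z)^4 - 18*sin(z)^3 - 6*sin(z)^2 + 45*sin(z) - 30)/(-6*sin(z) - cos(2*z) + 4)^3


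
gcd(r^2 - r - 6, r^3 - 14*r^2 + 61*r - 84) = r - 3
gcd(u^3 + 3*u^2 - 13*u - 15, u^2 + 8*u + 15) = u + 5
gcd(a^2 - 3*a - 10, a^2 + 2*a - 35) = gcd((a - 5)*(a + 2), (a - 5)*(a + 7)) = a - 5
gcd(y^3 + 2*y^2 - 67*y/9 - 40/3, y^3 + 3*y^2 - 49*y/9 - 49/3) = y + 3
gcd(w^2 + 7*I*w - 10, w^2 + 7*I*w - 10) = w^2 + 7*I*w - 10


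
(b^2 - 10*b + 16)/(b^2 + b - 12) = (b^2 - 10*b + 16)/(b^2 + b - 12)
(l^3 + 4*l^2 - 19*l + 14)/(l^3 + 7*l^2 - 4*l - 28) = (l - 1)/(l + 2)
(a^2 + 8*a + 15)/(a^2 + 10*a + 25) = (a + 3)/(a + 5)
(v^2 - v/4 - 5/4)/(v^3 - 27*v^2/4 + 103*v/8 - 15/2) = 2*(v + 1)/(2*v^2 - 11*v + 12)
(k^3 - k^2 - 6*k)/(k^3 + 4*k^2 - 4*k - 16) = k*(k - 3)/(k^2 + 2*k - 8)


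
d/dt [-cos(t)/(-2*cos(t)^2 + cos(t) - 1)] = sin(t)*cos(2*t)/(-cos(t) + cos(2*t) + 2)^2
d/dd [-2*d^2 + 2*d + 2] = 2 - 4*d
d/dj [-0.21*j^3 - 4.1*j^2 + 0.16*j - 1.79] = -0.63*j^2 - 8.2*j + 0.16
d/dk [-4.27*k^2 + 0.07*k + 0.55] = 0.07 - 8.54*k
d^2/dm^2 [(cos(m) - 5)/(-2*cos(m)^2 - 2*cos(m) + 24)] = (9*(1 - cos(2*m))^2*cos(m) - 21*(1 - cos(2*m))^2 + 331*cos(m) - 490*cos(2*m) + 63*cos(3*m) - 2*cos(5*m) + 18)/(8*(cos(m) - 3)^3*(cos(m) + 4)^3)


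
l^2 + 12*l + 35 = (l + 5)*(l + 7)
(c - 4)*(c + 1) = c^2 - 3*c - 4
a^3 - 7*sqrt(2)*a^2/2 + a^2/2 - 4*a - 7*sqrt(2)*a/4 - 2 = (a + 1/2)*(a - 4*sqrt(2))*(a + sqrt(2)/2)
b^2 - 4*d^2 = (b - 2*d)*(b + 2*d)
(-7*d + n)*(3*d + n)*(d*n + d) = -21*d^3*n - 21*d^3 - 4*d^2*n^2 - 4*d^2*n + d*n^3 + d*n^2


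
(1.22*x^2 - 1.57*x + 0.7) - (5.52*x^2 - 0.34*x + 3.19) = -4.3*x^2 - 1.23*x - 2.49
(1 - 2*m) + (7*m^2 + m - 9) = 7*m^2 - m - 8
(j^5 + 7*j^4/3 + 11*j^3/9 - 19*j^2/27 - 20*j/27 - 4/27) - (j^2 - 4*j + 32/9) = j^5 + 7*j^4/3 + 11*j^3/9 - 46*j^2/27 + 88*j/27 - 100/27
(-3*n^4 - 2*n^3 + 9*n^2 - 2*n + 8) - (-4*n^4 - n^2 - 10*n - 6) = n^4 - 2*n^3 + 10*n^2 + 8*n + 14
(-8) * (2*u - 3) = 24 - 16*u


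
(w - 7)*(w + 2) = w^2 - 5*w - 14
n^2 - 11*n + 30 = (n - 6)*(n - 5)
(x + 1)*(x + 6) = x^2 + 7*x + 6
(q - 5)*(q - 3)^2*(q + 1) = q^4 - 10*q^3 + 28*q^2 - 6*q - 45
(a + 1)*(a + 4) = a^2 + 5*a + 4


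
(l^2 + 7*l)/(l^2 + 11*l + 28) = l/(l + 4)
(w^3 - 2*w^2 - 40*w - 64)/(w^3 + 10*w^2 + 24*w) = (w^2 - 6*w - 16)/(w*(w + 6))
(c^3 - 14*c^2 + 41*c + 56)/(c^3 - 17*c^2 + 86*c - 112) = (c + 1)/(c - 2)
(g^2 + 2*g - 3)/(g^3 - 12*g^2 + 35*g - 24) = (g + 3)/(g^2 - 11*g + 24)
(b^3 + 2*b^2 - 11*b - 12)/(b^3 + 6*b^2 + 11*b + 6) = (b^2 + b - 12)/(b^2 + 5*b + 6)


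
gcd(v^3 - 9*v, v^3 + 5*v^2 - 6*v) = v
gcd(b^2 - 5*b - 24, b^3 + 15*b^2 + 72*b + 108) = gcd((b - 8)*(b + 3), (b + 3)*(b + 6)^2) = b + 3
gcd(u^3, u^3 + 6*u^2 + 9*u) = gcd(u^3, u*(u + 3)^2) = u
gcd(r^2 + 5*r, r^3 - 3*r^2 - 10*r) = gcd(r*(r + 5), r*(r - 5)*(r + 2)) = r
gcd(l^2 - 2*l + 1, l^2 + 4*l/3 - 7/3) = l - 1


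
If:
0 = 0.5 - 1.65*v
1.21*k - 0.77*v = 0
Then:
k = 0.19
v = 0.30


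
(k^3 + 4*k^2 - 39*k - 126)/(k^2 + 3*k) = k + 1 - 42/k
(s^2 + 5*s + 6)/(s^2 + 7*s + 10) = (s + 3)/(s + 5)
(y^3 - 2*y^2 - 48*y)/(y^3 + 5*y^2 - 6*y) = (y - 8)/(y - 1)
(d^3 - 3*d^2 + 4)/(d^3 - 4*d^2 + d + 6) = (d - 2)/(d - 3)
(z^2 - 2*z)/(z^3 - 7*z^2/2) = 2*(z - 2)/(z*(2*z - 7))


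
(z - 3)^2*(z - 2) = z^3 - 8*z^2 + 21*z - 18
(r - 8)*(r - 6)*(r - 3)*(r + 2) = r^4 - 15*r^3 + 56*r^2 + 36*r - 288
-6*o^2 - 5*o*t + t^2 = (-6*o + t)*(o + t)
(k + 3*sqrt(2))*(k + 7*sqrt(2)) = k^2 + 10*sqrt(2)*k + 42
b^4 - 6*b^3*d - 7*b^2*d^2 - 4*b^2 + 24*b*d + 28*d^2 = (b - 2)*(b + 2)*(b - 7*d)*(b + d)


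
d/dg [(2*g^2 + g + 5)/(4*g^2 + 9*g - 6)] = (14*g^2 - 64*g - 51)/(16*g^4 + 72*g^3 + 33*g^2 - 108*g + 36)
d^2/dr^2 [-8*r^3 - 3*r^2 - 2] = -48*r - 6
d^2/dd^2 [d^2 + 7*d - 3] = 2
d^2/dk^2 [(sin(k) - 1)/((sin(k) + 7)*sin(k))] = (-sin(k)^2 + 11*sin(k) + 23 + 43/sin(k) - 42/sin(k)^2 - 98/sin(k)^3)/(sin(k) + 7)^3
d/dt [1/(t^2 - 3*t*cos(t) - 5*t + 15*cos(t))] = (-3*t*sin(t) - 2*t + 15*sin(t) + 3*cos(t) + 5)/((t - 5)^2*(t - 3*cos(t))^2)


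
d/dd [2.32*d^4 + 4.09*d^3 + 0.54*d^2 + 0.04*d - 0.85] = 9.28*d^3 + 12.27*d^2 + 1.08*d + 0.04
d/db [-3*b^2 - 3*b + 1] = -6*b - 3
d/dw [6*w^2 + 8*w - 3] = 12*w + 8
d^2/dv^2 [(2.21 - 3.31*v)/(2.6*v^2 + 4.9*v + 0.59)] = (-(3.31*v - 2.21)*(5.2*v + 4.9)*(10.4*v + 9.8) + (51.636*v + 20.946)*(2.6*v^2 + 4.9*v + 0.59))/(2.6*v^2 + 4.9*v + 0.59)^3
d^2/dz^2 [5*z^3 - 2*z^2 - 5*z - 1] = 30*z - 4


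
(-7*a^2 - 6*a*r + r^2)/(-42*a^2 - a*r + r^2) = (a + r)/(6*a + r)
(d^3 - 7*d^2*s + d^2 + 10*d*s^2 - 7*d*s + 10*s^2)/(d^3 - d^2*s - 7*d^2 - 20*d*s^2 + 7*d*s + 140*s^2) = (d^2 - 2*d*s + d - 2*s)/(d^2 + 4*d*s - 7*d - 28*s)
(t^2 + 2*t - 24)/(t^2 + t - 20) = (t + 6)/(t + 5)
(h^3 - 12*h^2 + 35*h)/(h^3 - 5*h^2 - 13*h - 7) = h*(h - 5)/(h^2 + 2*h + 1)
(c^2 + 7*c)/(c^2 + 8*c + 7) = c/(c + 1)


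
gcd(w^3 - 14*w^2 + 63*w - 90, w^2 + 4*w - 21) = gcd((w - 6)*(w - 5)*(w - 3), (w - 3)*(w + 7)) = w - 3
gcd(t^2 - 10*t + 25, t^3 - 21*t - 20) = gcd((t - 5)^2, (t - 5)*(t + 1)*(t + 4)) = t - 5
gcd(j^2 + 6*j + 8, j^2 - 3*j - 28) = j + 4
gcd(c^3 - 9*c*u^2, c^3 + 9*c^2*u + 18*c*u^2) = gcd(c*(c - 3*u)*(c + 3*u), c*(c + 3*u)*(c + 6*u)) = c^2 + 3*c*u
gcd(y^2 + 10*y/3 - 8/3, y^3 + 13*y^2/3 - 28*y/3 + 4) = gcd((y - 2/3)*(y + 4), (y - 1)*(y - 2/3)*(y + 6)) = y - 2/3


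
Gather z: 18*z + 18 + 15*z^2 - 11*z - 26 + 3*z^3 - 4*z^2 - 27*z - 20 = 3*z^3 + 11*z^2 - 20*z - 28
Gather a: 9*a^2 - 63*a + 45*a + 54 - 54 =9*a^2 - 18*a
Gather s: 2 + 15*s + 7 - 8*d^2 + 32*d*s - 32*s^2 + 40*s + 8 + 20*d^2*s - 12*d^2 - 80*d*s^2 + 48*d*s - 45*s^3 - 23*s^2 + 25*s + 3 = -20*d^2 - 45*s^3 + s^2*(-80*d - 55) + s*(20*d^2 + 80*d + 80) + 20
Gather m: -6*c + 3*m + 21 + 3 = -6*c + 3*m + 24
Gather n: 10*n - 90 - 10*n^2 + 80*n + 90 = -10*n^2 + 90*n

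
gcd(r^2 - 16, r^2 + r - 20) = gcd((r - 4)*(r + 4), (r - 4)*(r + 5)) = r - 4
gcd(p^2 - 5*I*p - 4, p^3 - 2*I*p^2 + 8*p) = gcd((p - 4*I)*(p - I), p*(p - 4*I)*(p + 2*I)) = p - 4*I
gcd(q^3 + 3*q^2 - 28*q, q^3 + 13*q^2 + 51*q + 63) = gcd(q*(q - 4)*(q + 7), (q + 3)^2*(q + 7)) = q + 7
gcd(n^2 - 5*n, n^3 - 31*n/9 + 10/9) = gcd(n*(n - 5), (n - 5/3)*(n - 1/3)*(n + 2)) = 1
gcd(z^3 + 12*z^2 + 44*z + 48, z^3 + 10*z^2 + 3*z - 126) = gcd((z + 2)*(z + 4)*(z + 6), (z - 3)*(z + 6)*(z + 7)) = z + 6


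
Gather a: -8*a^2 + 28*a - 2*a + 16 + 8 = -8*a^2 + 26*a + 24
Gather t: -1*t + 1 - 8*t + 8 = 9 - 9*t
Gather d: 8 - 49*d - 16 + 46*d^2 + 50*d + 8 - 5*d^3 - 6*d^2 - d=-5*d^3 + 40*d^2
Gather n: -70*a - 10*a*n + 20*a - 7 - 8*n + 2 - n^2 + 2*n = -50*a - n^2 + n*(-10*a - 6) - 5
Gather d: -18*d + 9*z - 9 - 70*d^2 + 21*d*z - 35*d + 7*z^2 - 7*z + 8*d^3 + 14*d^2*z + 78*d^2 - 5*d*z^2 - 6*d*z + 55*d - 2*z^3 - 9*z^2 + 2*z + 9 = 8*d^3 + d^2*(14*z + 8) + d*(-5*z^2 + 15*z + 2) - 2*z^3 - 2*z^2 + 4*z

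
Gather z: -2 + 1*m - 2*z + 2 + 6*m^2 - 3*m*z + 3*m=6*m^2 + 4*m + z*(-3*m - 2)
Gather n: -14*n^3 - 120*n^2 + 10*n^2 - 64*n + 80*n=-14*n^3 - 110*n^2 + 16*n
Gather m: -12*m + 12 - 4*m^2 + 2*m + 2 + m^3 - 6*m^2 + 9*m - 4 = m^3 - 10*m^2 - m + 10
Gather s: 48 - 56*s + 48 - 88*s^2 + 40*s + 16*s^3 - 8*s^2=16*s^3 - 96*s^2 - 16*s + 96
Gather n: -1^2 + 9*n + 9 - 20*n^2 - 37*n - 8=-20*n^2 - 28*n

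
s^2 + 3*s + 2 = (s + 1)*(s + 2)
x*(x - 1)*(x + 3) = x^3 + 2*x^2 - 3*x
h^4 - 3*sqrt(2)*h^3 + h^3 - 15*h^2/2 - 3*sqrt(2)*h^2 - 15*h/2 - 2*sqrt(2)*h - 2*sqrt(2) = (h + 1)*(h - 4*sqrt(2))*(h + sqrt(2)/2)^2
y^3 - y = y*(y - 1)*(y + 1)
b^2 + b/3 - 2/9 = (b - 1/3)*(b + 2/3)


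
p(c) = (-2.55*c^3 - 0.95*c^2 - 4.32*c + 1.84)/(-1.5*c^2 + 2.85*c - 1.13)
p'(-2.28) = 1.07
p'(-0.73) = 0.03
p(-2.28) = -2.40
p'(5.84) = 1.24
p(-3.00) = -3.24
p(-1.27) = -1.54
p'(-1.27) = 0.56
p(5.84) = 15.81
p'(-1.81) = 0.89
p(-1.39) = -1.61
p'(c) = (3.0*c - 2.85)*(-2.55*c^3 - 0.95*c^2 - 4.32*c + 1.84)/(-1.5*c^2 + 2.85*c - 1.13)^2 + (-7.65*c^2 - 1.9*c - 4.32)/(-1.5*c^2 + 2.85*c - 1.13)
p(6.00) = 16.02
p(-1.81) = -1.93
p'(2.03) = -18.76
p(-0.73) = -1.37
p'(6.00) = 1.27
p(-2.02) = -2.13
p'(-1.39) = 0.65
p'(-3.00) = 1.25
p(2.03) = 21.09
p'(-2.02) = 0.98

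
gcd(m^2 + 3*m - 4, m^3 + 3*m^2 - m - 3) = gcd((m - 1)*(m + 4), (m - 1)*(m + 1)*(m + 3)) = m - 1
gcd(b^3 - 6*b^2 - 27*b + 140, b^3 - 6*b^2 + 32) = b - 4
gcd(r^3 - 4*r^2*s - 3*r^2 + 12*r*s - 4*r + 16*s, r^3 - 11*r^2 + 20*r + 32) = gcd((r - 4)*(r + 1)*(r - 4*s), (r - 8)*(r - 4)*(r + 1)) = r^2 - 3*r - 4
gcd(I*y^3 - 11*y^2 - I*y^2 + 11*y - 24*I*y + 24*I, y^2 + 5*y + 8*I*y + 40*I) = y + 8*I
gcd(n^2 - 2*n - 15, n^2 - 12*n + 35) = n - 5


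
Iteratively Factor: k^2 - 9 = (k - 3)*(k + 3)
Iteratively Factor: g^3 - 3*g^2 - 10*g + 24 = (g - 2)*(g^2 - g - 12) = (g - 2)*(g + 3)*(g - 4)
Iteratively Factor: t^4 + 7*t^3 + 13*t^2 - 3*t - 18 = (t + 3)*(t^3 + 4*t^2 + t - 6) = (t - 1)*(t + 3)*(t^2 + 5*t + 6) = (t - 1)*(t + 2)*(t + 3)*(t + 3)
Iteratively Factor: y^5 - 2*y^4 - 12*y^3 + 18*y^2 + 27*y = (y - 3)*(y^4 + y^3 - 9*y^2 - 9*y) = (y - 3)^2*(y^3 + 4*y^2 + 3*y) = (y - 3)^2*(y + 1)*(y^2 + 3*y) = (y - 3)^2*(y + 1)*(y + 3)*(y)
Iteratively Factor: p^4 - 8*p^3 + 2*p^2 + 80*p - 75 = (p - 1)*(p^3 - 7*p^2 - 5*p + 75) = (p - 1)*(p + 3)*(p^2 - 10*p + 25) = (p - 5)*(p - 1)*(p + 3)*(p - 5)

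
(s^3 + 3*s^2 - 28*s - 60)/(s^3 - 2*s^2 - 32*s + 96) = (s^2 - 3*s - 10)/(s^2 - 8*s + 16)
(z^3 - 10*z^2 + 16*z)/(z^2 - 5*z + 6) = z*(z - 8)/(z - 3)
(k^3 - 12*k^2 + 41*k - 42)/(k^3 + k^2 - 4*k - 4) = (k^2 - 10*k + 21)/(k^2 + 3*k + 2)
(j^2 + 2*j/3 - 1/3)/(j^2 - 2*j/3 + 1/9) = 3*(j + 1)/(3*j - 1)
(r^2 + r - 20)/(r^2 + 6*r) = (r^2 + r - 20)/(r*(r + 6))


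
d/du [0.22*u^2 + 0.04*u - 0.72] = 0.44*u + 0.04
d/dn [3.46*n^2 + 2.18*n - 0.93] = 6.92*n + 2.18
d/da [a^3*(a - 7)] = a^2*(4*a - 21)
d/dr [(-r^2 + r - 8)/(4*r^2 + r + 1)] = (-5*r^2 + 62*r + 9)/(16*r^4 + 8*r^3 + 9*r^2 + 2*r + 1)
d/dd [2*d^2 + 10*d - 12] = 4*d + 10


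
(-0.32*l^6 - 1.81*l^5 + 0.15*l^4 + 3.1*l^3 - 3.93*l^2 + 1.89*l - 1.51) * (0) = 0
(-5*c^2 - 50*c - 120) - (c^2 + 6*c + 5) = -6*c^2 - 56*c - 125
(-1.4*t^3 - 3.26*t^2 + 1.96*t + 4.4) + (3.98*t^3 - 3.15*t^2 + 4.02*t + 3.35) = 2.58*t^3 - 6.41*t^2 + 5.98*t + 7.75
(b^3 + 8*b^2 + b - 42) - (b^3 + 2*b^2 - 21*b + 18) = 6*b^2 + 22*b - 60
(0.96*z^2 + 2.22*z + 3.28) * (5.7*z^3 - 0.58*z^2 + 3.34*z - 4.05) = 5.472*z^5 + 12.0972*z^4 + 20.6148*z^3 + 1.6244*z^2 + 1.9642*z - 13.284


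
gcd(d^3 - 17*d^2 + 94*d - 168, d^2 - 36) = d - 6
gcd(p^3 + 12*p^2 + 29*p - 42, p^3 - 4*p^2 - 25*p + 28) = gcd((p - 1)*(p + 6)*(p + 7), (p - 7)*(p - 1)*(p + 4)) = p - 1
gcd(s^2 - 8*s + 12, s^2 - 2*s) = s - 2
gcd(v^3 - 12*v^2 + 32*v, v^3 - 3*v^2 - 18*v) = v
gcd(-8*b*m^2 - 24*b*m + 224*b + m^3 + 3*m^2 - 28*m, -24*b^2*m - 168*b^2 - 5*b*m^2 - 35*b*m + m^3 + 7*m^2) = 8*b*m + 56*b - m^2 - 7*m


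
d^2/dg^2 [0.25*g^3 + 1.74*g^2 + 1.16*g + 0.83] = 1.5*g + 3.48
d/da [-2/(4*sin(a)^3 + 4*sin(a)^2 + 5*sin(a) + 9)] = 2*(12*sin(a)^2 + 8*sin(a) + 5)*cos(a)/(-4*sin(a)^2 - 8*sin(a) + sin(3*a) - 9)^2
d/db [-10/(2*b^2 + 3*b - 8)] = 10*(4*b + 3)/(2*b^2 + 3*b - 8)^2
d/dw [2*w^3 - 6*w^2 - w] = 6*w^2 - 12*w - 1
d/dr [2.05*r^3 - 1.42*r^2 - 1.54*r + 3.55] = 6.15*r^2 - 2.84*r - 1.54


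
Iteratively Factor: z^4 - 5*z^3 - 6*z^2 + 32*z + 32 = (z + 2)*(z^3 - 7*z^2 + 8*z + 16) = (z + 1)*(z + 2)*(z^2 - 8*z + 16) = (z - 4)*(z + 1)*(z + 2)*(z - 4)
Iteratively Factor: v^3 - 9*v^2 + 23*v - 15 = (v - 3)*(v^2 - 6*v + 5) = (v - 3)*(v - 1)*(v - 5)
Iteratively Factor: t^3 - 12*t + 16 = (t + 4)*(t^2 - 4*t + 4) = (t - 2)*(t + 4)*(t - 2)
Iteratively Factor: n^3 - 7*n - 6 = (n - 3)*(n^2 + 3*n + 2) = (n - 3)*(n + 1)*(n + 2)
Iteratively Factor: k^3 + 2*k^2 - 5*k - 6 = (k + 1)*(k^2 + k - 6) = (k - 2)*(k + 1)*(k + 3)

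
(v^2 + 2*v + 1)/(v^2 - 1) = (v + 1)/(v - 1)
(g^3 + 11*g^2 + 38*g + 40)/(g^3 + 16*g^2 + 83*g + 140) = (g + 2)/(g + 7)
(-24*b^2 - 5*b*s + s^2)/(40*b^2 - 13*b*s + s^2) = (3*b + s)/(-5*b + s)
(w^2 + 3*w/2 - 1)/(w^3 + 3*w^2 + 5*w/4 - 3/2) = 2/(2*w + 3)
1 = 1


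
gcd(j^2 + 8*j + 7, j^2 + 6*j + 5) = j + 1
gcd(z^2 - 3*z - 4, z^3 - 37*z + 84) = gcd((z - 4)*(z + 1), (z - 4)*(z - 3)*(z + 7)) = z - 4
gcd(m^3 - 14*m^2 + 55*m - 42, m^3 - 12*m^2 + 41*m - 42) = m - 7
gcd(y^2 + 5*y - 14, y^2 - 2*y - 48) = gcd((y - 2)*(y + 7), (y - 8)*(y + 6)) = 1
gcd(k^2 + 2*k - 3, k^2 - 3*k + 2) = k - 1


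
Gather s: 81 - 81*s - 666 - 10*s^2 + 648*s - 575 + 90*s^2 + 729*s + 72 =80*s^2 + 1296*s - 1088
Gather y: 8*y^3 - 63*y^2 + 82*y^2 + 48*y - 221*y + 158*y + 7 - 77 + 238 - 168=8*y^3 + 19*y^2 - 15*y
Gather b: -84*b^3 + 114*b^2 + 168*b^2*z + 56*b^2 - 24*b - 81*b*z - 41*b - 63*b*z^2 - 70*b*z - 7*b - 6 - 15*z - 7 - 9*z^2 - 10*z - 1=-84*b^3 + b^2*(168*z + 170) + b*(-63*z^2 - 151*z - 72) - 9*z^2 - 25*z - 14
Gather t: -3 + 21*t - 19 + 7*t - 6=28*t - 28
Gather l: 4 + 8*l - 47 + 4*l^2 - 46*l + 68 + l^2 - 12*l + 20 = 5*l^2 - 50*l + 45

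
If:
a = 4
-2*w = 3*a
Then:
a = 4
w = -6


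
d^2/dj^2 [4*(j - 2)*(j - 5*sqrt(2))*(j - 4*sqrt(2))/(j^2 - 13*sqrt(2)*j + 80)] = 64*(-sqrt(2)*j^3 + 8*j^3 - 120*sqrt(2)*j^2 + 30*j^2 - 150*sqrt(2)*j + 1200*j - 2000*sqrt(2) + 500)/(j^6 - 39*sqrt(2)*j^5 + 1254*j^4 - 10634*sqrt(2)*j^3 + 100320*j^2 - 249600*sqrt(2)*j + 512000)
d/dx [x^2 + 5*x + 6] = 2*x + 5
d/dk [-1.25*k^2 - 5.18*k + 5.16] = -2.5*k - 5.18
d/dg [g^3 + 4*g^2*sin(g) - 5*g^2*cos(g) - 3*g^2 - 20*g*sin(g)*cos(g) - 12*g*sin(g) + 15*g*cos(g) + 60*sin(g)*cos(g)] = 5*g^2*sin(g) + 4*g^2*cos(g) + 3*g^2 - 7*g*sin(g) - 22*g*cos(g) - 20*g*cos(2*g) - 6*g - 12*sin(g) - 10*sin(2*g) + 15*cos(g) + 60*cos(2*g)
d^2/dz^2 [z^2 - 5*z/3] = 2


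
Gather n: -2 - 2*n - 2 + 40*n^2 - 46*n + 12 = 40*n^2 - 48*n + 8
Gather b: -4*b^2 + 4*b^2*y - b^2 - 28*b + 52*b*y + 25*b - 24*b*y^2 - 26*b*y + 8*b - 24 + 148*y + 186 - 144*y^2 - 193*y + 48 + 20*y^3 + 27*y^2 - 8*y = b^2*(4*y - 5) + b*(-24*y^2 + 26*y + 5) + 20*y^3 - 117*y^2 - 53*y + 210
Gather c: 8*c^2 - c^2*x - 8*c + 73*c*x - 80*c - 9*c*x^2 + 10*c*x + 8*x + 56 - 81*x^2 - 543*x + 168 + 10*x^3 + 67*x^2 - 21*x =c^2*(8 - x) + c*(-9*x^2 + 83*x - 88) + 10*x^3 - 14*x^2 - 556*x + 224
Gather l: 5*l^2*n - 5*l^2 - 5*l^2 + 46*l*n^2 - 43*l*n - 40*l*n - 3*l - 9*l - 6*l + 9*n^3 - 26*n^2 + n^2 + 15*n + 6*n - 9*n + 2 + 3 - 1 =l^2*(5*n - 10) + l*(46*n^2 - 83*n - 18) + 9*n^3 - 25*n^2 + 12*n + 4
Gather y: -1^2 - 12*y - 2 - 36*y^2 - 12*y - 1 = -36*y^2 - 24*y - 4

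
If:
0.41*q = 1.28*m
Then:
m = 0.3203125*q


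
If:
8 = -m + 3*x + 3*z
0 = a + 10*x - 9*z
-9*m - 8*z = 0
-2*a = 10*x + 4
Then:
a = -2213/209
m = -136/209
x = 359/209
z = 153/209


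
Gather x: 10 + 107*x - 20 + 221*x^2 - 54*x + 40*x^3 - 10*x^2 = 40*x^3 + 211*x^2 + 53*x - 10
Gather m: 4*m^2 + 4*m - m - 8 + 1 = 4*m^2 + 3*m - 7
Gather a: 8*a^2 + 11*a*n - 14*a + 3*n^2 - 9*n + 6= 8*a^2 + a*(11*n - 14) + 3*n^2 - 9*n + 6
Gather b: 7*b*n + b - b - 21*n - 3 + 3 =7*b*n - 21*n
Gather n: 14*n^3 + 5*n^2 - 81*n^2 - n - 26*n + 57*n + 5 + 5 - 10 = 14*n^3 - 76*n^2 + 30*n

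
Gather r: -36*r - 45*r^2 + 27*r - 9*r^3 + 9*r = -9*r^3 - 45*r^2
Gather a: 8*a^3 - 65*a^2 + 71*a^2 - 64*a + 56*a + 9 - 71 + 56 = 8*a^3 + 6*a^2 - 8*a - 6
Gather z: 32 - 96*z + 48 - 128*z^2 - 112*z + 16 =-128*z^2 - 208*z + 96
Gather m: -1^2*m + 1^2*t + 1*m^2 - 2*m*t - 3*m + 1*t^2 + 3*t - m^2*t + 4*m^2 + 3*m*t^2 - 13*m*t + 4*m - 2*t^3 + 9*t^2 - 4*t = m^2*(5 - t) + m*(3*t^2 - 15*t) - 2*t^3 + 10*t^2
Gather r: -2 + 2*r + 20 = 2*r + 18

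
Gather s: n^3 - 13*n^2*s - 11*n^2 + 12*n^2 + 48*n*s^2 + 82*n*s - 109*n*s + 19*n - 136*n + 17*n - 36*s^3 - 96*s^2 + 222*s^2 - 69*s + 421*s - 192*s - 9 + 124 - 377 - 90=n^3 + n^2 - 100*n - 36*s^3 + s^2*(48*n + 126) + s*(-13*n^2 - 27*n + 160) - 352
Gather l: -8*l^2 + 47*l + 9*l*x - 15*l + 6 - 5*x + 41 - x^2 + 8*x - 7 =-8*l^2 + l*(9*x + 32) - x^2 + 3*x + 40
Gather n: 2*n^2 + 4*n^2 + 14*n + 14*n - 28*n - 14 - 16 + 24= 6*n^2 - 6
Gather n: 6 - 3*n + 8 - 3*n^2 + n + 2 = -3*n^2 - 2*n + 16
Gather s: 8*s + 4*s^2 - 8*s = 4*s^2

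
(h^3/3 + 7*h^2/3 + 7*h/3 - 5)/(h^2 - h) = h/3 + 8/3 + 5/h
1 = 1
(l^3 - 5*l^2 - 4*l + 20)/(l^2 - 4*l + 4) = (l^2 - 3*l - 10)/(l - 2)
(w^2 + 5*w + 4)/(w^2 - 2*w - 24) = (w + 1)/(w - 6)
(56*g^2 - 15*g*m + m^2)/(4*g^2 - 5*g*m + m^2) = (56*g^2 - 15*g*m + m^2)/(4*g^2 - 5*g*m + m^2)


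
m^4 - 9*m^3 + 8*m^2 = m^2*(m - 8)*(m - 1)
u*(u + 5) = u^2 + 5*u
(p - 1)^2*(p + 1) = p^3 - p^2 - p + 1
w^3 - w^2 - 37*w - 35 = (w - 7)*(w + 1)*(w + 5)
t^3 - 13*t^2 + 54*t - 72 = (t - 6)*(t - 4)*(t - 3)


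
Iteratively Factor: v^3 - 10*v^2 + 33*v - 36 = (v - 3)*(v^2 - 7*v + 12) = (v - 3)^2*(v - 4)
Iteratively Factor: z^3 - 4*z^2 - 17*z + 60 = (z - 5)*(z^2 + z - 12) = (z - 5)*(z + 4)*(z - 3)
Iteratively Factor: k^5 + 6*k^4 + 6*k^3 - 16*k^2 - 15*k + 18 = (k + 2)*(k^4 + 4*k^3 - 2*k^2 - 12*k + 9) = (k + 2)*(k + 3)*(k^3 + k^2 - 5*k + 3) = (k - 1)*(k + 2)*(k + 3)*(k^2 + 2*k - 3) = (k - 1)*(k + 2)*(k + 3)^2*(k - 1)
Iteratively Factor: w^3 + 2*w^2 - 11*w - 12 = (w - 3)*(w^2 + 5*w + 4) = (w - 3)*(w + 4)*(w + 1)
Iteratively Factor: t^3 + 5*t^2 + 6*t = (t + 3)*(t^2 + 2*t) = t*(t + 3)*(t + 2)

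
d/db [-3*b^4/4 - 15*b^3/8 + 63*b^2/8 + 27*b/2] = -3*b^3 - 45*b^2/8 + 63*b/4 + 27/2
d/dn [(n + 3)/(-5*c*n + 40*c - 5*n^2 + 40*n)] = (-c*n + 8*c - n^2 + 8*n + (n + 3)*(c + 2*n - 8))/(5*(c*n - 8*c + n^2 - 8*n)^2)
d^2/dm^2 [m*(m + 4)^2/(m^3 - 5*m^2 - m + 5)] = 2*(13*m^6 + 51*m^5 - 246*m^4 + 122*m^3 + 105*m^2 + 1275*m + 280)/(m^9 - 15*m^8 + 72*m^7 - 80*m^6 - 222*m^5 + 330*m^4 + 224*m^3 - 360*m^2 - 75*m + 125)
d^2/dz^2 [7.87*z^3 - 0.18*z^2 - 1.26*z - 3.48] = 47.22*z - 0.36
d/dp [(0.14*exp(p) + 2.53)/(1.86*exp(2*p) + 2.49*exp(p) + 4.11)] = (-(0.14*exp(p) + 2.53)*(3.72*exp(p) + 2.49) + 0.2604*exp(2*p) + 0.3486*exp(p) + 0.5754)*exp(p)/(1.86*exp(2*p) + 2.49*exp(p) + 4.11)^2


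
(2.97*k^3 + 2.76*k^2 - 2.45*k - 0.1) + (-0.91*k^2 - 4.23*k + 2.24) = 2.97*k^3 + 1.85*k^2 - 6.68*k + 2.14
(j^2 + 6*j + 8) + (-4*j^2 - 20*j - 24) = -3*j^2 - 14*j - 16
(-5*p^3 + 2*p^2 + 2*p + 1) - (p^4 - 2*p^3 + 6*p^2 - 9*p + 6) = -p^4 - 3*p^3 - 4*p^2 + 11*p - 5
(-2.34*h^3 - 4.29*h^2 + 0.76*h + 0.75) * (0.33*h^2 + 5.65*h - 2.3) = -0.7722*h^5 - 14.6367*h^4 - 18.6057*h^3 + 14.4085*h^2 + 2.4895*h - 1.725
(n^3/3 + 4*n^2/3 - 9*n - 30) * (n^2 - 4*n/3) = n^5/3 + 8*n^4/9 - 97*n^3/9 - 18*n^2 + 40*n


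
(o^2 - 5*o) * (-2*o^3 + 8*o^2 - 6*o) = -2*o^5 + 18*o^4 - 46*o^3 + 30*o^2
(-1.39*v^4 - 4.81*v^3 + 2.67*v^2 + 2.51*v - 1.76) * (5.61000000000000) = -7.7979*v^4 - 26.9841*v^3 + 14.9787*v^2 + 14.0811*v - 9.8736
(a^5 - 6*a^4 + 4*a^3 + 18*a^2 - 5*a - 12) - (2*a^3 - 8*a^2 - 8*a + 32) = a^5 - 6*a^4 + 2*a^3 + 26*a^2 + 3*a - 44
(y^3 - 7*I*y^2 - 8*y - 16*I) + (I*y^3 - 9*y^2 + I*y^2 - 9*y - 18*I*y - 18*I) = y^3 + I*y^3 - 9*y^2 - 6*I*y^2 - 17*y - 18*I*y - 34*I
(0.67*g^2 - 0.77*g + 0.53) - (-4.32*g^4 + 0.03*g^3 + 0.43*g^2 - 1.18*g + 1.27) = 4.32*g^4 - 0.03*g^3 + 0.24*g^2 + 0.41*g - 0.74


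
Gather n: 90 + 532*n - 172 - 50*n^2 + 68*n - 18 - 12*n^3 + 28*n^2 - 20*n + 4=-12*n^3 - 22*n^2 + 580*n - 96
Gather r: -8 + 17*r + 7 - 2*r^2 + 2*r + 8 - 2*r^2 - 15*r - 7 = -4*r^2 + 4*r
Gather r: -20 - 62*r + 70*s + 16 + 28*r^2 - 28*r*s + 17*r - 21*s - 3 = 28*r^2 + r*(-28*s - 45) + 49*s - 7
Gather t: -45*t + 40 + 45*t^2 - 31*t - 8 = 45*t^2 - 76*t + 32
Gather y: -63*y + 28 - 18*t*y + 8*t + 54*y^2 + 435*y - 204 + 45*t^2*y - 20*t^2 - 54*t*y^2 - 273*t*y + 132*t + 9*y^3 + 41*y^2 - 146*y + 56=-20*t^2 + 140*t + 9*y^3 + y^2*(95 - 54*t) + y*(45*t^2 - 291*t + 226) - 120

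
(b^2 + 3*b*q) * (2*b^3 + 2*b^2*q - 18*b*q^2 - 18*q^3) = 2*b^5 + 8*b^4*q - 12*b^3*q^2 - 72*b^2*q^3 - 54*b*q^4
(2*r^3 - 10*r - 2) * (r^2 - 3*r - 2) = 2*r^5 - 6*r^4 - 14*r^3 + 28*r^2 + 26*r + 4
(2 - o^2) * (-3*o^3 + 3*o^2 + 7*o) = 3*o^5 - 3*o^4 - 13*o^3 + 6*o^2 + 14*o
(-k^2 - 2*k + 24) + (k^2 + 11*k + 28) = 9*k + 52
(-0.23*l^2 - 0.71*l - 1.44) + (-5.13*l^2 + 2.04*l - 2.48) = -5.36*l^2 + 1.33*l - 3.92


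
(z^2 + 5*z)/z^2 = (z + 5)/z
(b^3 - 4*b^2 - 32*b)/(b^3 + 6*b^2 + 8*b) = (b - 8)/(b + 2)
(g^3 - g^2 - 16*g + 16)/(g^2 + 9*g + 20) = (g^2 - 5*g + 4)/(g + 5)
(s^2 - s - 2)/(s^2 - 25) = (s^2 - s - 2)/(s^2 - 25)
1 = 1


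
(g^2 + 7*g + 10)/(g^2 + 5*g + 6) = (g + 5)/(g + 3)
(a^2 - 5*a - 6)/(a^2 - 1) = (a - 6)/(a - 1)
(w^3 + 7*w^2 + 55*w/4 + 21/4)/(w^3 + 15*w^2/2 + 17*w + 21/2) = (w + 1/2)/(w + 1)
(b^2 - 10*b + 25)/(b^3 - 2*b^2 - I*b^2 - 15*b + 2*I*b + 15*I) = (b - 5)/(b^2 + b*(3 - I) - 3*I)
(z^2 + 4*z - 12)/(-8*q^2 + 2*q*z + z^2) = (z^2 + 4*z - 12)/(-8*q^2 + 2*q*z + z^2)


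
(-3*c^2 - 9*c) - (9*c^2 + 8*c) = -12*c^2 - 17*c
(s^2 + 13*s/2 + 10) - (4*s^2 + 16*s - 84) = -3*s^2 - 19*s/2 + 94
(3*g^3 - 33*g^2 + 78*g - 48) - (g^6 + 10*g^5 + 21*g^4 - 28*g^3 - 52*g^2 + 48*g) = -g^6 - 10*g^5 - 21*g^4 + 31*g^3 + 19*g^2 + 30*g - 48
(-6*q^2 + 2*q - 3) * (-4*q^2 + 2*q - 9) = 24*q^4 - 20*q^3 + 70*q^2 - 24*q + 27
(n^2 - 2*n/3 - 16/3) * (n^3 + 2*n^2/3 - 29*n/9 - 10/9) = n^5 - 9*n^3 - 68*n^2/27 + 484*n/27 + 160/27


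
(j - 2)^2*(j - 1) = j^3 - 5*j^2 + 8*j - 4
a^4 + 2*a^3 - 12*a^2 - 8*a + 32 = (a - 2)^2*(a + 2)*(a + 4)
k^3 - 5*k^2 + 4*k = k*(k - 4)*(k - 1)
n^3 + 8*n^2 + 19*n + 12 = (n + 1)*(n + 3)*(n + 4)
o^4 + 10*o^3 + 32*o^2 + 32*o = o*(o + 2)*(o + 4)^2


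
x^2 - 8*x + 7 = (x - 7)*(x - 1)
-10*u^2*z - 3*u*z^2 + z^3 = z*(-5*u + z)*(2*u + z)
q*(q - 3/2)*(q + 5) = q^3 + 7*q^2/2 - 15*q/2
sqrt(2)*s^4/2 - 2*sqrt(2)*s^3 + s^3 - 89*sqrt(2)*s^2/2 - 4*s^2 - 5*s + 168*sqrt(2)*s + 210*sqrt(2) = (s - 5)*(s - 6*sqrt(2))*(s + 7*sqrt(2))*(sqrt(2)*s/2 + sqrt(2)/2)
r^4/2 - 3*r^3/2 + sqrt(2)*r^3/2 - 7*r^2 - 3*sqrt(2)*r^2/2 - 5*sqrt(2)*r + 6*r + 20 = (r/2 + sqrt(2))*(r - 5)*(r + 2)*(r - sqrt(2))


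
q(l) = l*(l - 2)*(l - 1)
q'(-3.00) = 47.00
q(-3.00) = -60.00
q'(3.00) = 11.00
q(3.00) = 6.00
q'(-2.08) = 27.46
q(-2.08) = -26.14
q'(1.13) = -0.95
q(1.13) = -0.13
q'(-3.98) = 73.40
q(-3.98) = -118.53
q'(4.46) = 34.91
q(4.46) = 37.96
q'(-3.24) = 52.93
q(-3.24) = -71.99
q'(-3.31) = 54.73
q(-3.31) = -75.75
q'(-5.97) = 144.74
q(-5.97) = -331.64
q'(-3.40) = 57.08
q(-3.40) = -80.78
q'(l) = l*(l - 2) + l*(l - 1) + (l - 2)*(l - 1)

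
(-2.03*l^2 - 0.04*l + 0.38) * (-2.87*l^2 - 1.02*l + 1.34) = 5.8261*l^4 + 2.1854*l^3 - 3.77*l^2 - 0.4412*l + 0.5092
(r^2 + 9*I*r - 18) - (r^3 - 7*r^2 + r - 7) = -r^3 + 8*r^2 - r + 9*I*r - 11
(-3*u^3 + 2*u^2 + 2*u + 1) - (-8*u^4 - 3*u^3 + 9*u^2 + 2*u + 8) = 8*u^4 - 7*u^2 - 7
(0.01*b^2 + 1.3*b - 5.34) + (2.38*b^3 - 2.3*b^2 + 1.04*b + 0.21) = 2.38*b^3 - 2.29*b^2 + 2.34*b - 5.13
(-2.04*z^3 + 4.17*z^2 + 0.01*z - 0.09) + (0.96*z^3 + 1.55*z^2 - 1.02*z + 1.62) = -1.08*z^3 + 5.72*z^2 - 1.01*z + 1.53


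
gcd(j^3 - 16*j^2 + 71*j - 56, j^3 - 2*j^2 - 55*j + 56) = j^2 - 9*j + 8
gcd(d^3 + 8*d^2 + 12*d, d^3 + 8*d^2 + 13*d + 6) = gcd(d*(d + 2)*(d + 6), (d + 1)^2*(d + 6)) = d + 6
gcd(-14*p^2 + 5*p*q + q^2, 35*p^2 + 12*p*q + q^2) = 7*p + q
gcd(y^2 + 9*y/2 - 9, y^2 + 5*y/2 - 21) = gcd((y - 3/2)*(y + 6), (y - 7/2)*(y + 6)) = y + 6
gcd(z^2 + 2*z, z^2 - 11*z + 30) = 1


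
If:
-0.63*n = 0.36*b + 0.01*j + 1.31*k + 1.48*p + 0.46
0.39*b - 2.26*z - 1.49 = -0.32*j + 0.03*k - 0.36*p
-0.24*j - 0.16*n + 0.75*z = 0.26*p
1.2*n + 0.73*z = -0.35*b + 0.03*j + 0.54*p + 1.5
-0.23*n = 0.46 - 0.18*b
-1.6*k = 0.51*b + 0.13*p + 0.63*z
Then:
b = 2.98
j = -0.66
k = -0.79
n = 0.33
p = -0.47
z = -0.30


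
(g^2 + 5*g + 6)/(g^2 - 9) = (g + 2)/(g - 3)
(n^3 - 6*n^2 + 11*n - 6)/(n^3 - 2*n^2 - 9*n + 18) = (n - 1)/(n + 3)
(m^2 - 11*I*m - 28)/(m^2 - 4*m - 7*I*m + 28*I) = (m - 4*I)/(m - 4)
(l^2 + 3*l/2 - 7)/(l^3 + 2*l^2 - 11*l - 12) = (l^2 + 3*l/2 - 7)/(l^3 + 2*l^2 - 11*l - 12)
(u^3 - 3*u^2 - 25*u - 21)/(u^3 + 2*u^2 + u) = (u^2 - 4*u - 21)/(u*(u + 1))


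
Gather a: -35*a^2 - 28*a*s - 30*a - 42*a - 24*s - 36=-35*a^2 + a*(-28*s - 72) - 24*s - 36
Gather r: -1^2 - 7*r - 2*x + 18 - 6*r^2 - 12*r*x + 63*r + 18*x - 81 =-6*r^2 + r*(56 - 12*x) + 16*x - 64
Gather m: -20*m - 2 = -20*m - 2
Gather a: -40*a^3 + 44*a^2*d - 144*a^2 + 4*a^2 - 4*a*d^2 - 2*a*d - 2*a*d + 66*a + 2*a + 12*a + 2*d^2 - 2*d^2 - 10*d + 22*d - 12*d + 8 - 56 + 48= -40*a^3 + a^2*(44*d - 140) + a*(-4*d^2 - 4*d + 80)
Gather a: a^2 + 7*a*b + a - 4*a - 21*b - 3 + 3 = a^2 + a*(7*b - 3) - 21*b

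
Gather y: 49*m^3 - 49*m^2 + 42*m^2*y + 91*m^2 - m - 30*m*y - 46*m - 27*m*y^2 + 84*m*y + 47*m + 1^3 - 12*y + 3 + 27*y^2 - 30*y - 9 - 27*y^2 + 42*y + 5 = 49*m^3 + 42*m^2 - 27*m*y^2 + y*(42*m^2 + 54*m)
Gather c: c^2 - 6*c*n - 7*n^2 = c^2 - 6*c*n - 7*n^2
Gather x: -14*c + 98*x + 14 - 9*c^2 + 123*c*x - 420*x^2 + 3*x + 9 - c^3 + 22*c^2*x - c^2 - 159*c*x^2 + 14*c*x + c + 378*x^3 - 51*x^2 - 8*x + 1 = -c^3 - 10*c^2 - 13*c + 378*x^3 + x^2*(-159*c - 471) + x*(22*c^2 + 137*c + 93) + 24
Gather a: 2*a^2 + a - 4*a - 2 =2*a^2 - 3*a - 2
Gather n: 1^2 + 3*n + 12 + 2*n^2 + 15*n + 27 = 2*n^2 + 18*n + 40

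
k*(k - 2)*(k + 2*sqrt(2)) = k^3 - 2*k^2 + 2*sqrt(2)*k^2 - 4*sqrt(2)*k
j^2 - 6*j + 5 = (j - 5)*(j - 1)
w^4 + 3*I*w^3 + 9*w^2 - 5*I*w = w*(w - I)^2*(w + 5*I)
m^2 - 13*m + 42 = (m - 7)*(m - 6)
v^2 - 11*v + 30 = (v - 6)*(v - 5)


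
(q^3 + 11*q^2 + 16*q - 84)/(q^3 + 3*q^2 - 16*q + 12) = (q + 7)/(q - 1)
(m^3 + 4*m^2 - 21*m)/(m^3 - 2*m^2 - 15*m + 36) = m*(m + 7)/(m^2 + m - 12)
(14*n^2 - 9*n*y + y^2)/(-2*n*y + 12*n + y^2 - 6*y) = (-7*n + y)/(y - 6)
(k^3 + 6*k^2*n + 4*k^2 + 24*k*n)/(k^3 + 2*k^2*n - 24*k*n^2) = (k + 4)/(k - 4*n)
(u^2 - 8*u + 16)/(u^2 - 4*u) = (u - 4)/u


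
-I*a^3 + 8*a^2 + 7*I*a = a*(a + 7*I)*(-I*a + 1)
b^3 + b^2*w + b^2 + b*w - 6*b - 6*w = (b - 2)*(b + 3)*(b + w)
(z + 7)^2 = z^2 + 14*z + 49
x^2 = x^2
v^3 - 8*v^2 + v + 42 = (v - 7)*(v - 3)*(v + 2)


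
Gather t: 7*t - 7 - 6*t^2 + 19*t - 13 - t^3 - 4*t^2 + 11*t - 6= -t^3 - 10*t^2 + 37*t - 26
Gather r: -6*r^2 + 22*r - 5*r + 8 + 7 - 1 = -6*r^2 + 17*r + 14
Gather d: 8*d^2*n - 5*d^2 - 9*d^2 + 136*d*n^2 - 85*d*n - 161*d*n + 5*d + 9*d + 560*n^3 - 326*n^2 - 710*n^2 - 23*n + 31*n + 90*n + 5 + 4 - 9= d^2*(8*n - 14) + d*(136*n^2 - 246*n + 14) + 560*n^3 - 1036*n^2 + 98*n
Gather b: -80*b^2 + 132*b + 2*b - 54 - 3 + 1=-80*b^2 + 134*b - 56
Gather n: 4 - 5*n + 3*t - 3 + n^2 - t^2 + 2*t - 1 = n^2 - 5*n - t^2 + 5*t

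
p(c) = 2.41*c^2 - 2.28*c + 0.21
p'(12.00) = 55.56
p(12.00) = 319.89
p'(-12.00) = -60.12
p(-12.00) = 374.61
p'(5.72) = 25.29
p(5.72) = 66.02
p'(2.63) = 10.40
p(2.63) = 10.88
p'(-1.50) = -9.51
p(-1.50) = 9.05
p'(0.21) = -1.27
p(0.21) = -0.16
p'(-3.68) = -20.02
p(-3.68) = 41.24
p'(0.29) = -0.88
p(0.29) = -0.25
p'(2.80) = 11.22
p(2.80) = 12.72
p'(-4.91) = -25.95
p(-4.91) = 69.51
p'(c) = 4.82*c - 2.28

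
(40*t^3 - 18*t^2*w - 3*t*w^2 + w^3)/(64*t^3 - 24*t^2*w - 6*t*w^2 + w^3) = (5*t - w)/(8*t - w)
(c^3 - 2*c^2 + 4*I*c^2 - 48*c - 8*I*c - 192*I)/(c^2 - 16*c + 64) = (c^2 + c*(6 + 4*I) + 24*I)/(c - 8)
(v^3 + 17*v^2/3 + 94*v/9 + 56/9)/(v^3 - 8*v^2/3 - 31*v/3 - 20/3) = (3*v^2 + 13*v + 14)/(3*(v^2 - 4*v - 5))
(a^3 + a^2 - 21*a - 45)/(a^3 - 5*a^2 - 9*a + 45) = (a + 3)/(a - 3)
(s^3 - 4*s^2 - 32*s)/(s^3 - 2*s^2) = (s^2 - 4*s - 32)/(s*(s - 2))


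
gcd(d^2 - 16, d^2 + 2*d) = 1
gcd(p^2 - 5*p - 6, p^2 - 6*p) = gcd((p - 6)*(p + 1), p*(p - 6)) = p - 6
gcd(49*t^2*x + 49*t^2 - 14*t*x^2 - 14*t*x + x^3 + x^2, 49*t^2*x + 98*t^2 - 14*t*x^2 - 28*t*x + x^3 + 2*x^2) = 49*t^2 - 14*t*x + x^2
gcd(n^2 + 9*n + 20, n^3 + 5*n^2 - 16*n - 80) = n^2 + 9*n + 20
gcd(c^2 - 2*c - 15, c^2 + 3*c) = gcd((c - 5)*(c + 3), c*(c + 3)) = c + 3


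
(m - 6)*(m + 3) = m^2 - 3*m - 18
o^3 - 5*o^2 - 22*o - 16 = (o - 8)*(o + 1)*(o + 2)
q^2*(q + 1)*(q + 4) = q^4 + 5*q^3 + 4*q^2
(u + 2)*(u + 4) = u^2 + 6*u + 8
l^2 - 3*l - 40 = (l - 8)*(l + 5)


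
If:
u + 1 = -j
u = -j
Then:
No Solution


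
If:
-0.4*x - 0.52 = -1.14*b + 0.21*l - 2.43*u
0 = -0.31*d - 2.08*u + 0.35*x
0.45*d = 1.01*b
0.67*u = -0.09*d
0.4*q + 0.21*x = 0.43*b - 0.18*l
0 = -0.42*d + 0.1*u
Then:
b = 0.00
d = 0.00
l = -2.48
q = 1.11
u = 0.00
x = 0.00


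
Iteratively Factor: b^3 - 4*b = (b + 2)*(b^2 - 2*b) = b*(b + 2)*(b - 2)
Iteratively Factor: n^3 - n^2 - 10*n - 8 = (n + 2)*(n^2 - 3*n - 4) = (n - 4)*(n + 2)*(n + 1)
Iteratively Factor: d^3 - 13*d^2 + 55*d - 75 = (d - 5)*(d^2 - 8*d + 15) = (d - 5)^2*(d - 3)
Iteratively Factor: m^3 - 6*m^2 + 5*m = (m - 1)*(m^2 - 5*m) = m*(m - 1)*(m - 5)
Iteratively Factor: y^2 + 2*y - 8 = (y - 2)*(y + 4)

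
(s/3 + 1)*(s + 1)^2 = s^3/3 + 5*s^2/3 + 7*s/3 + 1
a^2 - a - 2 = (a - 2)*(a + 1)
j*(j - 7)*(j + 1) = j^3 - 6*j^2 - 7*j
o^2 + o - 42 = (o - 6)*(o + 7)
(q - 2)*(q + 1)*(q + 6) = q^3 + 5*q^2 - 8*q - 12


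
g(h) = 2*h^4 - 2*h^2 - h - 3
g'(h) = 8*h^3 - 4*h - 1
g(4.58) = 830.49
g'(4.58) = 749.26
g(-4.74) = 966.39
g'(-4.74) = -834.01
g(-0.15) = -2.89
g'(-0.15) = -0.43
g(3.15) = 170.92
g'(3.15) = 236.45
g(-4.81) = 1026.10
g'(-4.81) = -872.04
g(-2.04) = 25.35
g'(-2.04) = -60.76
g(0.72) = -4.22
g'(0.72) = -0.89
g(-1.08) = -1.53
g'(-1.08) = -6.76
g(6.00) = 2511.00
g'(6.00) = 1703.00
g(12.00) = 41169.00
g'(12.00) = 13775.00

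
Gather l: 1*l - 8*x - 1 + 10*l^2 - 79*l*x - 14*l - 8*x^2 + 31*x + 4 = 10*l^2 + l*(-79*x - 13) - 8*x^2 + 23*x + 3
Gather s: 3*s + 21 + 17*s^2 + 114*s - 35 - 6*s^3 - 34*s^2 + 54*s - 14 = -6*s^3 - 17*s^2 + 171*s - 28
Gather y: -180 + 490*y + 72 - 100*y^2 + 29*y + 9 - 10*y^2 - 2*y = -110*y^2 + 517*y - 99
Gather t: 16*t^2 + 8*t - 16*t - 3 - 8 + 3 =16*t^2 - 8*t - 8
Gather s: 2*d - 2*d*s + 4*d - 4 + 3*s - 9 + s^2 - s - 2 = 6*d + s^2 + s*(2 - 2*d) - 15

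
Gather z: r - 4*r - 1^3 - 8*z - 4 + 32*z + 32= -3*r + 24*z + 27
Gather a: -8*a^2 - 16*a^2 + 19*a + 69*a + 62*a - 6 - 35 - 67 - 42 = -24*a^2 + 150*a - 150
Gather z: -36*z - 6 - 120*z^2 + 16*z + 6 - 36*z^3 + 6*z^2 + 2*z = -36*z^3 - 114*z^2 - 18*z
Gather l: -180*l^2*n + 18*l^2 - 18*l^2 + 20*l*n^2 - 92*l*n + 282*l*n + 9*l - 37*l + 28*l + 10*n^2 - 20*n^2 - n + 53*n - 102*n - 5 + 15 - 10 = -180*l^2*n + l*(20*n^2 + 190*n) - 10*n^2 - 50*n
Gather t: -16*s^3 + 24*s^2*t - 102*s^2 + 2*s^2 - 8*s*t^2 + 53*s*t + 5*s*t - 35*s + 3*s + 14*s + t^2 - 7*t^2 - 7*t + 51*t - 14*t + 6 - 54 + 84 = -16*s^3 - 100*s^2 - 18*s + t^2*(-8*s - 6) + t*(24*s^2 + 58*s + 30) + 36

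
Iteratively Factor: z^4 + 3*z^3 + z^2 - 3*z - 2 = (z + 1)*(z^3 + 2*z^2 - z - 2) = (z + 1)*(z + 2)*(z^2 - 1) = (z - 1)*(z + 1)*(z + 2)*(z + 1)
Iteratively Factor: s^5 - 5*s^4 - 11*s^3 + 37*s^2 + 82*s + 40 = (s + 2)*(s^4 - 7*s^3 + 3*s^2 + 31*s + 20) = (s + 1)*(s + 2)*(s^3 - 8*s^2 + 11*s + 20) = (s - 5)*(s + 1)*(s + 2)*(s^2 - 3*s - 4) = (s - 5)*(s - 4)*(s + 1)*(s + 2)*(s + 1)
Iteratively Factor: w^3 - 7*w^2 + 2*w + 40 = (w - 5)*(w^2 - 2*w - 8) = (w - 5)*(w - 4)*(w + 2)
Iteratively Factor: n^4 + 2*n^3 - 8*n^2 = (n - 2)*(n^3 + 4*n^2) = n*(n - 2)*(n^2 + 4*n) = n*(n - 2)*(n + 4)*(n)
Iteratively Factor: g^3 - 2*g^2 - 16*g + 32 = (g + 4)*(g^2 - 6*g + 8) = (g - 2)*(g + 4)*(g - 4)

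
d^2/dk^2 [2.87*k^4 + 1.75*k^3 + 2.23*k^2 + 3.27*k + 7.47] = 34.44*k^2 + 10.5*k + 4.46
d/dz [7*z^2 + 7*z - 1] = 14*z + 7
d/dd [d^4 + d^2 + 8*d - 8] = 4*d^3 + 2*d + 8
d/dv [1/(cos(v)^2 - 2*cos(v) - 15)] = 2*(cos(v) - 1)*sin(v)/(sin(v)^2 + 2*cos(v) + 14)^2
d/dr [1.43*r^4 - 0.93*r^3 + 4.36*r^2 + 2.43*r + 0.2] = 5.72*r^3 - 2.79*r^2 + 8.72*r + 2.43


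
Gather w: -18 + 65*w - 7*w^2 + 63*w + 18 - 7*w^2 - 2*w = -14*w^2 + 126*w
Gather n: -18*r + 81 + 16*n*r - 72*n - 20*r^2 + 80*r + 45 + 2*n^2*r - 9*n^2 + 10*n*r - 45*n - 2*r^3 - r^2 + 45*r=n^2*(2*r - 9) + n*(26*r - 117) - 2*r^3 - 21*r^2 + 107*r + 126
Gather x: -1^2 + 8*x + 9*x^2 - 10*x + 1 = 9*x^2 - 2*x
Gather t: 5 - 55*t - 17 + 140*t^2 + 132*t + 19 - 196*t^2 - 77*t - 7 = -56*t^2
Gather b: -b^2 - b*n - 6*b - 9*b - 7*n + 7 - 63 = -b^2 + b*(-n - 15) - 7*n - 56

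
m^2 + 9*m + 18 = (m + 3)*(m + 6)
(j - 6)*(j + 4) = j^2 - 2*j - 24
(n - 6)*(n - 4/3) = n^2 - 22*n/3 + 8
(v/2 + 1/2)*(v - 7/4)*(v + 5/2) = v^3/2 + 7*v^2/8 - 29*v/16 - 35/16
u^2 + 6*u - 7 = (u - 1)*(u + 7)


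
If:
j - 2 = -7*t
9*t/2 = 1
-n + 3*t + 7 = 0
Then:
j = 4/9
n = 23/3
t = 2/9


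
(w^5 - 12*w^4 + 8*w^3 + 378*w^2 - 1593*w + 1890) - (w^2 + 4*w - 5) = w^5 - 12*w^4 + 8*w^3 + 377*w^2 - 1597*w + 1895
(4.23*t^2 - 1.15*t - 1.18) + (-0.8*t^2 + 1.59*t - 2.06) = 3.43*t^2 + 0.44*t - 3.24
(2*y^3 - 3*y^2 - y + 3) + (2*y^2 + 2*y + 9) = 2*y^3 - y^2 + y + 12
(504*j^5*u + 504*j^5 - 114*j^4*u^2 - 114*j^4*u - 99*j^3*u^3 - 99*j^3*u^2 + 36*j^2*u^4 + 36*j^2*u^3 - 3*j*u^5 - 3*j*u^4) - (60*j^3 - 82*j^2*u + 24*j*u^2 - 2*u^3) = 504*j^5*u + 504*j^5 - 114*j^4*u^2 - 114*j^4*u - 99*j^3*u^3 - 99*j^3*u^2 - 60*j^3 + 36*j^2*u^4 + 36*j^2*u^3 + 82*j^2*u - 3*j*u^5 - 3*j*u^4 - 24*j*u^2 + 2*u^3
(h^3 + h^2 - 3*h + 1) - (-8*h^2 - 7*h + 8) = h^3 + 9*h^2 + 4*h - 7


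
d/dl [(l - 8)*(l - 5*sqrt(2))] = 2*l - 8 - 5*sqrt(2)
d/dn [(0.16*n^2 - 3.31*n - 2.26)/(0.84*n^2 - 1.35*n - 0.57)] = (2.5644*n^2 + 3.6144*n - 1.1643)/(0.7056*n^4 - 2.268*n^3 + 0.8649*n^2 + 1.539*n + 0.3249)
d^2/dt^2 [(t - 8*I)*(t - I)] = 2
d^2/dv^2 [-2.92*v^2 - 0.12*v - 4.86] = -5.84000000000000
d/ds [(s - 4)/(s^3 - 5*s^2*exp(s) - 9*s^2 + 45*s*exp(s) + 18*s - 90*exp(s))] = (s^3 - 5*s^2*exp(s) - 9*s^2 + 45*s*exp(s) + 18*s + (s - 4)*(5*s^2*exp(s) - 3*s^2 - 35*s*exp(s) + 18*s + 45*exp(s) - 18) - 90*exp(s))/(s^3 - 5*s^2*exp(s) - 9*s^2 + 45*s*exp(s) + 18*s - 90*exp(s))^2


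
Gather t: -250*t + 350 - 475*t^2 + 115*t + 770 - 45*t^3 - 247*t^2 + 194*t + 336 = -45*t^3 - 722*t^2 + 59*t + 1456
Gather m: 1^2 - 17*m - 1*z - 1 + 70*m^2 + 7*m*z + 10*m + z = 70*m^2 + m*(7*z - 7)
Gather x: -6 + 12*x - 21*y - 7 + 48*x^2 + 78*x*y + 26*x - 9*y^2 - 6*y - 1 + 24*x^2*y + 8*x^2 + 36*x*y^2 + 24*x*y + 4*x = x^2*(24*y + 56) + x*(36*y^2 + 102*y + 42) - 9*y^2 - 27*y - 14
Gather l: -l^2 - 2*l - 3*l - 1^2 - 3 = -l^2 - 5*l - 4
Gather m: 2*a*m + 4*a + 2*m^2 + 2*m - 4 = 4*a + 2*m^2 + m*(2*a + 2) - 4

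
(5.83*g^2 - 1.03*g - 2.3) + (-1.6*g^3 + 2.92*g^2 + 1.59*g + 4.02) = -1.6*g^3 + 8.75*g^2 + 0.56*g + 1.72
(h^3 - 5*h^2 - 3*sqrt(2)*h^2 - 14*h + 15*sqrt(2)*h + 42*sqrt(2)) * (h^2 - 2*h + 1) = h^5 - 7*h^4 - 3*sqrt(2)*h^4 - 3*h^3 + 21*sqrt(2)*h^3 + 9*sqrt(2)*h^2 + 23*h^2 - 69*sqrt(2)*h - 14*h + 42*sqrt(2)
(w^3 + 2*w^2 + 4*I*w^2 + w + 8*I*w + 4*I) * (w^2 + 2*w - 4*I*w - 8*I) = w^5 + 4*w^4 + 21*w^3 + 66*w^2 + 80*w + 32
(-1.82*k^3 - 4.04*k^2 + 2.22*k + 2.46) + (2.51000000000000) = -1.82*k^3 - 4.04*k^2 + 2.22*k + 4.97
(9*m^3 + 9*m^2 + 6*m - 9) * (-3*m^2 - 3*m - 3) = -27*m^5 - 54*m^4 - 72*m^3 - 18*m^2 + 9*m + 27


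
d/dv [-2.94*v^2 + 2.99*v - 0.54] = 2.99 - 5.88*v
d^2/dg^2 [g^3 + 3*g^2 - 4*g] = 6*g + 6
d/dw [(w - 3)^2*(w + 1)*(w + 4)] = 4*w^3 - 3*w^2 - 34*w + 21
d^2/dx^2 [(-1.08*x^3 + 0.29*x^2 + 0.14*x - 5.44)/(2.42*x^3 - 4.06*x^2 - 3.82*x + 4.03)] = (-17.8257199999999*x^6 - 54.984336*x^5 - 248.080008*x^4 + 746.937284*x^3 - 124.445316*x^2 - 279.392544*x - 323.051486)/(14.172488*x^9 - 71.330952*x^8 + 52.556592*x^7 + 229.074044*x^6 - 320.534568*x^5 - 201.9783*x^4 + 437.178422*x^3 - 21.392046*x^2 - 186.120714*x + 65.450827)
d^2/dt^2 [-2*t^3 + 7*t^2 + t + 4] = 14 - 12*t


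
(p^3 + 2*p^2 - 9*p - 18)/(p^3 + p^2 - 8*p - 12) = (p + 3)/(p + 2)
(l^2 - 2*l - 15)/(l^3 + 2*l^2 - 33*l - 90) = (l - 5)/(l^2 - l - 30)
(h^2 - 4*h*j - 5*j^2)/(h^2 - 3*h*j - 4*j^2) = (h - 5*j)/(h - 4*j)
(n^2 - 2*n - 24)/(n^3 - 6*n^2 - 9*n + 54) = (n + 4)/(n^2 - 9)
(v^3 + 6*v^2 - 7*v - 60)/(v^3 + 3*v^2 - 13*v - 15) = (v + 4)/(v + 1)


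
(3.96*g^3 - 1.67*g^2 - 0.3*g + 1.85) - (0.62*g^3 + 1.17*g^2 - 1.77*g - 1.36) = 3.34*g^3 - 2.84*g^2 + 1.47*g + 3.21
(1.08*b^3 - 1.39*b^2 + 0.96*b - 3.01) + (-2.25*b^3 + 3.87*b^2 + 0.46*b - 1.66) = -1.17*b^3 + 2.48*b^2 + 1.42*b - 4.67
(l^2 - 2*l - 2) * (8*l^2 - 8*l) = 8*l^4 - 24*l^3 + 16*l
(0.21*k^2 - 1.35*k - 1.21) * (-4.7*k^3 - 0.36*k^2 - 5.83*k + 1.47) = -0.987*k^5 + 6.2694*k^4 + 4.9487*k^3 + 8.6148*k^2 + 5.0698*k - 1.7787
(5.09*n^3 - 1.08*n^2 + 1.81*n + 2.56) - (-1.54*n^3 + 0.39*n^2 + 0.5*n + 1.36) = 6.63*n^3 - 1.47*n^2 + 1.31*n + 1.2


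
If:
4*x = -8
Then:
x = -2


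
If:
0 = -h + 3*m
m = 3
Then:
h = 9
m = 3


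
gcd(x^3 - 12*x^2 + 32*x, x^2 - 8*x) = x^2 - 8*x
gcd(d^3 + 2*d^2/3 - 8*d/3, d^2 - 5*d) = d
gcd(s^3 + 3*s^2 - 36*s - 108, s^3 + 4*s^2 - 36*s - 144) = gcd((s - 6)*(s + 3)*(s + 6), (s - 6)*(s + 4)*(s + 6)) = s^2 - 36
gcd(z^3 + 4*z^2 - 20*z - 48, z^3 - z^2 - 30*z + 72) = z^2 + 2*z - 24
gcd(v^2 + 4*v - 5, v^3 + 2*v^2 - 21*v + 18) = v - 1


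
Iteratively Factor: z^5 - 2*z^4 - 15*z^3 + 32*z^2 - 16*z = (z - 4)*(z^4 + 2*z^3 - 7*z^2 + 4*z) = (z - 4)*(z - 1)*(z^3 + 3*z^2 - 4*z) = (z - 4)*(z - 1)^2*(z^2 + 4*z) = z*(z - 4)*(z - 1)^2*(z + 4)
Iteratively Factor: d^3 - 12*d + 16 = (d + 4)*(d^2 - 4*d + 4) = (d - 2)*(d + 4)*(d - 2)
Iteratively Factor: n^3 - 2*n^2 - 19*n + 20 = (n - 5)*(n^2 + 3*n - 4) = (n - 5)*(n + 4)*(n - 1)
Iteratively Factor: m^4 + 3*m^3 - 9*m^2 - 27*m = (m)*(m^3 + 3*m^2 - 9*m - 27) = m*(m + 3)*(m^2 - 9) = m*(m - 3)*(m + 3)*(m + 3)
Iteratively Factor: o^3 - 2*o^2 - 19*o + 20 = (o + 4)*(o^2 - 6*o + 5) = (o - 1)*(o + 4)*(o - 5)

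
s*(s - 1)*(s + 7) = s^3 + 6*s^2 - 7*s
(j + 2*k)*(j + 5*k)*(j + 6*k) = j^3 + 13*j^2*k + 52*j*k^2 + 60*k^3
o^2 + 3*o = o*(o + 3)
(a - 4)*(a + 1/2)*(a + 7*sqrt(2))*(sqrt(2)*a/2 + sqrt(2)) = sqrt(2)*a^4/2 - 3*sqrt(2)*a^3/4 + 7*a^3 - 21*a^2/2 - 9*sqrt(2)*a^2/2 - 63*a - 2*sqrt(2)*a - 28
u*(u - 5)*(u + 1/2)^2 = u^4 - 4*u^3 - 19*u^2/4 - 5*u/4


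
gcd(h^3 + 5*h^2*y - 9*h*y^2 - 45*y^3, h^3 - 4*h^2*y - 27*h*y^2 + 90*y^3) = -h^2 - 2*h*y + 15*y^2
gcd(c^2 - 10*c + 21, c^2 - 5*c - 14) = c - 7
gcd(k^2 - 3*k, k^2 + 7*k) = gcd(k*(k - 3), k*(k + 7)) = k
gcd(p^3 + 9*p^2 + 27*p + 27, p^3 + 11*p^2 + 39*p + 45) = p^2 + 6*p + 9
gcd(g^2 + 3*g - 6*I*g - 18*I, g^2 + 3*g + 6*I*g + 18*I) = g + 3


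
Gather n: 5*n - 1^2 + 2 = 5*n + 1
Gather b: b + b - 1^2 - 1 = 2*b - 2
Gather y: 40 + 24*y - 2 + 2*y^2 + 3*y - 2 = 2*y^2 + 27*y + 36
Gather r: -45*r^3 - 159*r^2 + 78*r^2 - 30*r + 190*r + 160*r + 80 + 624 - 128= -45*r^3 - 81*r^2 + 320*r + 576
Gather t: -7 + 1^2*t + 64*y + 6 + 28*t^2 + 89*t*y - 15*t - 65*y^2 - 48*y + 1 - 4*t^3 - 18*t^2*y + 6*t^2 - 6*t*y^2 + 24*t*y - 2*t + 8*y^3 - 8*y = -4*t^3 + t^2*(34 - 18*y) + t*(-6*y^2 + 113*y - 16) + 8*y^3 - 65*y^2 + 8*y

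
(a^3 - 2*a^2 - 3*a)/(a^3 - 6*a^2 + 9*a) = (a + 1)/(a - 3)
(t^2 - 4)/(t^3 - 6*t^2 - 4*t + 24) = 1/(t - 6)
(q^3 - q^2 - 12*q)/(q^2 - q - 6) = q*(-q^2 + q + 12)/(-q^2 + q + 6)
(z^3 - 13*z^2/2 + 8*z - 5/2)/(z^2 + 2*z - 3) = (2*z^2 - 11*z + 5)/(2*(z + 3))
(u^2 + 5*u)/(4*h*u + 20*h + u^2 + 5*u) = u/(4*h + u)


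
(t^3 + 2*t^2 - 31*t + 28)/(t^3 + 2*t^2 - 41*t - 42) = (t^2 - 5*t + 4)/(t^2 - 5*t - 6)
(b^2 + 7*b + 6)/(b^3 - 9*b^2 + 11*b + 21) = (b + 6)/(b^2 - 10*b + 21)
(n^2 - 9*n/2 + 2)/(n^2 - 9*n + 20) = (n - 1/2)/(n - 5)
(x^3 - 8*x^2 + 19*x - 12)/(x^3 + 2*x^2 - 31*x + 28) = (x - 3)/(x + 7)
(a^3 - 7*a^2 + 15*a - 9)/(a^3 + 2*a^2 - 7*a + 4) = (a^2 - 6*a + 9)/(a^2 + 3*a - 4)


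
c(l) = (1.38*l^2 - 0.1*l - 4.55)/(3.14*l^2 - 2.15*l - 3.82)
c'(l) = (2.15 - 6.28*l)*(1.38*l^2 - 0.1*l - 4.55)/(3.14*l^2 - 2.15*l - 3.82)^2 + (2.76*l - 0.1)/(3.14*l^2 - 2.15*l - 3.82) = (-2.653*l^2 + 18.0308*l - 9.4005)/(9.8596*l^4 - 13.502*l^3 - 19.3671*l^2 + 16.426*l + 14.5924)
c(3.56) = 0.44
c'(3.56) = 0.03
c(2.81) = 0.41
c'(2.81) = 0.09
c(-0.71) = 5.32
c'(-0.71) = -46.61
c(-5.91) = 0.37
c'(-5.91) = -0.01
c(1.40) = 2.94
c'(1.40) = 23.32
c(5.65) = 0.46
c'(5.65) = 0.00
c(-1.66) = -0.07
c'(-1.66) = -0.66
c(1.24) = 1.54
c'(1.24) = 3.23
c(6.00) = 0.46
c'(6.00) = 0.00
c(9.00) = 0.46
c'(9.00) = -0.00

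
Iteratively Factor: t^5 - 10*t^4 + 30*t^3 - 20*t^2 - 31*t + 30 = (t + 1)*(t^4 - 11*t^3 + 41*t^2 - 61*t + 30) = (t - 5)*(t + 1)*(t^3 - 6*t^2 + 11*t - 6) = (t - 5)*(t - 1)*(t + 1)*(t^2 - 5*t + 6) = (t - 5)*(t - 3)*(t - 1)*(t + 1)*(t - 2)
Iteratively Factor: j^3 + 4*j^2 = (j)*(j^2 + 4*j) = j*(j + 4)*(j)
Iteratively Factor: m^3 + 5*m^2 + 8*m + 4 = (m + 2)*(m^2 + 3*m + 2) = (m + 1)*(m + 2)*(m + 2)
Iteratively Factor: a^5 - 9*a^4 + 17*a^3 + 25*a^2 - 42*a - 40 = (a - 2)*(a^4 - 7*a^3 + 3*a^2 + 31*a + 20) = (a - 2)*(a + 1)*(a^3 - 8*a^2 + 11*a + 20) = (a - 5)*(a - 2)*(a + 1)*(a^2 - 3*a - 4) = (a - 5)*(a - 4)*(a - 2)*(a + 1)*(a + 1)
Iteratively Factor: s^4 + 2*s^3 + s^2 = (s + 1)*(s^3 + s^2) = s*(s + 1)*(s^2 + s) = s^2*(s + 1)*(s + 1)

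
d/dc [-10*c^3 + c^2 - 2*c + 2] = -30*c^2 + 2*c - 2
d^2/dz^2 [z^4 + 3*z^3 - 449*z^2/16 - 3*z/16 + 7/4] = 12*z^2 + 18*z - 449/8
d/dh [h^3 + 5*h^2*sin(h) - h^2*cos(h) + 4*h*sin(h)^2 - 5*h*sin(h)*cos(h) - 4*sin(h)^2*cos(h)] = h^2*sin(h) + 5*h^2*cos(h) + 3*h^2 + 10*h*sin(h) + 4*h*sin(2*h) - 2*h*cos(h) - 5*h*cos(2*h) + sin(h) - 5*sin(2*h)/2 - 3*sin(3*h) - 2*cos(2*h) + 2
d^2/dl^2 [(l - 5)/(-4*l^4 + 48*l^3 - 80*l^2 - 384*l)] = (l*(l^3 - 12*l^2 + 20*l + 96)*(2*l^3 - 18*l^2 + 20*l + (l - 5)*(3*l^2 - 18*l + 10) + 48) - 8*(l - 5)*(l^3 - 9*l^2 + 10*l + 24)^2)/(l^3*(l^3 - 12*l^2 + 20*l + 96)^3)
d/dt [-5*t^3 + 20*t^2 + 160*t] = -15*t^2 + 40*t + 160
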